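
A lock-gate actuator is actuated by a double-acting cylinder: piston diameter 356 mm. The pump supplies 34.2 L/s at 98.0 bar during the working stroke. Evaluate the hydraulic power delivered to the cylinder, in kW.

W ≈ 335 kW

Hydraulic power = P × Q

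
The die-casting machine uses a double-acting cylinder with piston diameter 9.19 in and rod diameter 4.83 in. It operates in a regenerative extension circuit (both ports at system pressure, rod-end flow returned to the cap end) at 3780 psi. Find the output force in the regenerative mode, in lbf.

F ≈ 69300 lbf

With equal pressure on both faces, forces on the annular region cancel; the net push is pressure × rod cross-section.
Rod cross-section A_rod = π/4 × (4.83 in)² = 18.32 in^2
F = P × A_rod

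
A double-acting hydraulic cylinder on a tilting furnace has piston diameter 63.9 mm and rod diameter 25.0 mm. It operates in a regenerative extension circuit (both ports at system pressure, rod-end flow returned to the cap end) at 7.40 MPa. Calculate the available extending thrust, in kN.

With equal pressure on both faces, forces on the annular region cancel; the net push is pressure × rod cross-section.
Rod cross-section A_rod = π/4 × (25.0 mm)² = 490.9 mm^2
F = P × A_rod

F ≈ 3.63 kN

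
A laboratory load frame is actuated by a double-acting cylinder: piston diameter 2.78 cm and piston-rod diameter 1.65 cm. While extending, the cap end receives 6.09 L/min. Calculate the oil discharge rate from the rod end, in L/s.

Q_out ≈ 0.0657 L/s

Cap-side area A_cap = π/4 × (2.78 cm)² = 6.070 cm^2
Rod-side annular area A_ann = π/4 × (2.78² − 1.65²) = 3.932 cm^2
Piston speed v = Q_in/A_cap; rod-end outflow Q_out = v × A_ann = Q_in × A_ann/A_cap.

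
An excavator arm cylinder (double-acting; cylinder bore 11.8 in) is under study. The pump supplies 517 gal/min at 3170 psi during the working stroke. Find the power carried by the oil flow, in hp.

Hydraulic power = P × Q

W ≈ 956 hp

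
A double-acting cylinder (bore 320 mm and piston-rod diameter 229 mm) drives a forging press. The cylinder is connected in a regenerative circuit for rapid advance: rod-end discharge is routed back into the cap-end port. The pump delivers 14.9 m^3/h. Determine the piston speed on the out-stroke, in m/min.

In regeneration the rod-end outflow joins the pump flow into the cap end, so the net volume the pump must supply per unit advance equals the rod cross-section area.
Rod cross-section A_rod = π/4 × (229 mm)² = 41190 mm^2
v = Q_pump / A_rod

v ≈ 6.03 m/min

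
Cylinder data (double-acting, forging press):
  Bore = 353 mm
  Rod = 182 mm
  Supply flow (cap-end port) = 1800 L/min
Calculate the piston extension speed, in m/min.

v ≈ 18.4 m/min

Cap-side area A_cap = π/4 × (353 mm)² = 97870 mm^2
v = Q / A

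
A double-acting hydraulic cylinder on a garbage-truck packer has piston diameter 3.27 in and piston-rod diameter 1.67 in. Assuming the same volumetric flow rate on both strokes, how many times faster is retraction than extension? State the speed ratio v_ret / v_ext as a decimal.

Cap-side area A_cap = π/4 × (3.27 in)² = 8.398 in^2
Rod-side annular area A_ann = π/4 × (3.27² − 1.67²) = 6.208 in^2
For equal Q, v ∝ 1/A, so v_ret/v_ext = A_cap/A_ann.

v_ret/v_ext ≈ 1.35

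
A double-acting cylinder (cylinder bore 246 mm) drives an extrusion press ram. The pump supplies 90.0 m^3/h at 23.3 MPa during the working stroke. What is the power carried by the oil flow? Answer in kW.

Hydraulic power = P × Q

W ≈ 582 kW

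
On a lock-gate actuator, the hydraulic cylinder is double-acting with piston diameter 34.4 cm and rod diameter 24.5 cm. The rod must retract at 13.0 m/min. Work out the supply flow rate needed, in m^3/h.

Rod-side annular area A_ann = π/4 × (34.4² − 24.5²) = 458.0 cm^2
Q = A × v

Q ≈ 35.7 m^3/h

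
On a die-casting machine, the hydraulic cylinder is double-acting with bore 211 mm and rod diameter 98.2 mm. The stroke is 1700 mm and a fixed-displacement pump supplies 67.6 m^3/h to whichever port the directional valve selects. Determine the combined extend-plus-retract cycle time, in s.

t ≈ 5.65 s

Cap-side area A_cap = π/4 × (211 mm)² = 34970 mm^2
Rod-side annular area A_ann = π/4 × (211² − 98.2²) = 27390 mm^2
t_ext = A_cap·L/Q = 3.166 s
t_ret = A_ann·L/Q = 2.480 s
t_cycle = t_ext + t_ret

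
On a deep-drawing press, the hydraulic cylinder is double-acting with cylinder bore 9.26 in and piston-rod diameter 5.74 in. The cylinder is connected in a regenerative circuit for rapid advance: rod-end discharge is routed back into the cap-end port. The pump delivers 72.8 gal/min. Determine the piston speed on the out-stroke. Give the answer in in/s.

v ≈ 10.8 in/s

In regeneration the rod-end outflow joins the pump flow into the cap end, so the net volume the pump must supply per unit advance equals the rod cross-section area.
Rod cross-section A_rod = π/4 × (5.74 in)² = 25.88 in^2
v = Q_pump / A_rod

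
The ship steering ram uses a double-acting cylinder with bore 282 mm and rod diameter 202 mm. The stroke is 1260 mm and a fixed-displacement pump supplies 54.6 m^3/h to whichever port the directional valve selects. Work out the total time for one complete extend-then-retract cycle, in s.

t ≈ 7.72 s

Cap-side area A_cap = π/4 × (282 mm)² = 62460 mm^2
Rod-side annular area A_ann = π/4 × (282² − 202²) = 30410 mm^2
t_ext = A_cap·L/Q = 5.189 s
t_ret = A_ann·L/Q = 2.526 s
t_cycle = t_ext + t_ret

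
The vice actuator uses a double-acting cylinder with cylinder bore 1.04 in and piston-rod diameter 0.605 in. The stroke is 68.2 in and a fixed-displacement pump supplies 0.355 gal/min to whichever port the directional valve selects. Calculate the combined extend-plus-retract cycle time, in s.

Cap-side area A_cap = π/4 × (1.04 in)² = 0.8495 in^2
Rod-side annular area A_ann = π/4 × (1.04² − 0.605²) = 0.5620 in^2
t_ext = A_cap·L/Q = 42.39 s
t_ret = A_ann·L/Q = 28.04 s
t_cycle = t_ext + t_ret

t ≈ 70.4 s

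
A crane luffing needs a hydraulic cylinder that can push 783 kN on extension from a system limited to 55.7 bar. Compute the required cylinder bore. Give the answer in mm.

Extension force acts on the full piston face: F = P × (π/4)D².
D = √(4F / (πP)) = √(4 × 783 kN / (π × 55.7 bar))

D ≈ 423 mm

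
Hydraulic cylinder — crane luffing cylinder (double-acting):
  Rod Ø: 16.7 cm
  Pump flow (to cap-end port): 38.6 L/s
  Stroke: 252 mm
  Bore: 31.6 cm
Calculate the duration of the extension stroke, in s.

Cap-side area A_cap = π/4 × (31.6 cm)² = 784.3 cm^2
Swept volume V = A × L; t = V / Q = A·L / Q

t ≈ 0.512 s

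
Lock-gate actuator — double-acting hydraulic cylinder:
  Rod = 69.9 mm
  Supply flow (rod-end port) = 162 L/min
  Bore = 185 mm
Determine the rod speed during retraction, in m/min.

v ≈ 7.03 m/min

Rod-side annular area A_ann = π/4 × (185² − 69.9²) = 23040 mm^2
Flow into the rod-end port fills the annular volume.
v = Q / A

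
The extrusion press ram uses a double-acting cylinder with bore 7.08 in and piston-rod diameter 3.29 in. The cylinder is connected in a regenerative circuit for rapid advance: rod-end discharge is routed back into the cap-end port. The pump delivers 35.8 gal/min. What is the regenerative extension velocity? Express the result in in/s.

v ≈ 16.2 in/s

In regeneration the rod-end outflow joins the pump flow into the cap end, so the net volume the pump must supply per unit advance equals the rod cross-section area.
Rod cross-section A_rod = π/4 × (3.29 in)² = 8.501 in^2
v = Q_pump / A_rod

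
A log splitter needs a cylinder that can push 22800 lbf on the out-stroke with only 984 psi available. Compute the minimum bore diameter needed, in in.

D ≈ 5.43 in

Extension force acts on the full piston face: F = P × (π/4)D².
D = √(4F / (πP)) = √(4 × 22800 lbf / (π × 984 psi))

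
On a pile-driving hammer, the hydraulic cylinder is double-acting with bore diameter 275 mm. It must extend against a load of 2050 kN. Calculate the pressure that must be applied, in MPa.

Cap-side area A_cap = π/4 × (275 mm)² = 59400 mm^2
P = F / A = 2050 kN / A

P ≈ 34.5 MPa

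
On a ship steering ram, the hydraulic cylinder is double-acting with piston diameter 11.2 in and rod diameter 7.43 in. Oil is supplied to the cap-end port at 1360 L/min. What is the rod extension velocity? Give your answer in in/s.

Cap-side area A_cap = π/4 × (11.2 in)² = 98.52 in^2
v = Q / A

v ≈ 14.0 in/s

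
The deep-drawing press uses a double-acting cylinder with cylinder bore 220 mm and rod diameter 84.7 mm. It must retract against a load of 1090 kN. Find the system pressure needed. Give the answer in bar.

P ≈ 337 bar

Rod-side annular area A_ann = π/4 × (220² − 84.7²) = 32380 mm^2
Retraction: pressure acts on the annular area.
P = F / A = 1090 kN / A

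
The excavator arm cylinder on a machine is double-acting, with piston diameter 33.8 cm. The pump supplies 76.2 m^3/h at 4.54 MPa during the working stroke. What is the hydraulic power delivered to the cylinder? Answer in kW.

Hydraulic power = P × Q

W ≈ 96.1 kW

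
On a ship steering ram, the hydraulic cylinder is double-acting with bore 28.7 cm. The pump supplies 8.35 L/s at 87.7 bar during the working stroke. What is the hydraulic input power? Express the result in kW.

W ≈ 73.2 kW

Hydraulic power = P × Q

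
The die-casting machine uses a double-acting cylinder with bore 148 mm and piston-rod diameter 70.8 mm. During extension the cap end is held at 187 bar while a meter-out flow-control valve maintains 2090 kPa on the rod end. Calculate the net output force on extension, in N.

F ≈ 2.94e5 N

Cap-side area A_cap = π/4 × (148 mm)² = 17200 mm^2
Rod-side annular area A_ann = π/4 × (148² − 70.8²) = 13270 mm^2
Net thrust = P_cap·A_cap − P_rod·A_ann = 3.217e5 N − 27730 N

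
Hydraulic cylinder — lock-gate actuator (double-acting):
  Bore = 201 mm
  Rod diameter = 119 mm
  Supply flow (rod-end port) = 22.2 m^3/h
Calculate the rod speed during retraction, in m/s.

Rod-side annular area A_ann = π/4 × (201² − 119²) = 20610 mm^2
Flow into the rod-end port fills the annular volume.
v = Q / A

v ≈ 0.299 m/s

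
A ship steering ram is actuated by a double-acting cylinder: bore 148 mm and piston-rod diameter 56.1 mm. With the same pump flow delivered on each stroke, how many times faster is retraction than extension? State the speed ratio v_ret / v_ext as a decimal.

Cap-side area A_cap = π/4 × (148 mm)² = 17200 mm^2
Rod-side annular area A_ann = π/4 × (148² − 56.1²) = 14730 mm^2
For equal Q, v ∝ 1/A, so v_ret/v_ext = A_cap/A_ann.

v_ret/v_ext ≈ 1.17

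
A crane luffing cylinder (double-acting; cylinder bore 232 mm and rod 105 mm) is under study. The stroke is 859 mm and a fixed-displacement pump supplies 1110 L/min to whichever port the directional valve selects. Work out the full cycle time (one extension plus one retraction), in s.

t ≈ 3.52 s

Cap-side area A_cap = π/4 × (232 mm)² = 42270 mm^2
Rod-side annular area A_ann = π/4 × (232² − 105²) = 33610 mm^2
t_ext = A_cap·L/Q = 1.963 s
t_ret = A_ann·L/Q = 1.561 s
t_cycle = t_ext + t_ret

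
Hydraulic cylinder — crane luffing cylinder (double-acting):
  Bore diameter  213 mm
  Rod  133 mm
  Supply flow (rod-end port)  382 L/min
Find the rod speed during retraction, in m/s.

Rod-side annular area A_ann = π/4 × (213² − 133²) = 21740 mm^2
Flow into the rod-end port fills the annular volume.
v = Q / A

v ≈ 0.293 m/s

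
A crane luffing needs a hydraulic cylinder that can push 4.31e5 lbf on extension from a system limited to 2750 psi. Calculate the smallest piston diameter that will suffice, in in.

D ≈ 14.1 in

Extension force acts on the full piston face: F = P × (π/4)D².
D = √(4F / (πP)) = √(4 × 4.31e5 lbf / (π × 2750 psi))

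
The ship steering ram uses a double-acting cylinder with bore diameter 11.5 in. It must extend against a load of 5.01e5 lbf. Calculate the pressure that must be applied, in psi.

P ≈ 4820 psi

Cap-side area A_cap = π/4 × (11.5 in)² = 103.9 in^2
P = F / A = 5.01e5 lbf / A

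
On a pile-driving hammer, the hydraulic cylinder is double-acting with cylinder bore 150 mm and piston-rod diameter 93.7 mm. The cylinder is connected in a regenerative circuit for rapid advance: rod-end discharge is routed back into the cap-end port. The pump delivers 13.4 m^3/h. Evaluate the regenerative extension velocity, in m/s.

In regeneration the rod-end outflow joins the pump flow into the cap end, so the net volume the pump must supply per unit advance equals the rod cross-section area.
Rod cross-section A_rod = π/4 × (93.7 mm)² = 6896 mm^2
v = Q_pump / A_rod

v ≈ 0.540 m/s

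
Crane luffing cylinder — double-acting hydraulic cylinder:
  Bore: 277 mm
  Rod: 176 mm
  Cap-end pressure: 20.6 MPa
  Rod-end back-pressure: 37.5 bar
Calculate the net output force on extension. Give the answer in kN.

F ≈ 1110 kN

Cap-side area A_cap = π/4 × (277 mm)² = 60260 mm^2
Rod-side annular area A_ann = π/4 × (277² − 176²) = 35930 mm^2
Net thrust = P_cap·A_cap − P_rod·A_ann = 1241 kN − 134.8 kN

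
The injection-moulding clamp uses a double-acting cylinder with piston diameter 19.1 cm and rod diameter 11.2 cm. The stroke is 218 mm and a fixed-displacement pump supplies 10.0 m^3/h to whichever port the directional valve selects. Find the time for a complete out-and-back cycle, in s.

t ≈ 3.72 s

Cap-side area A_cap = π/4 × (19.1 cm)² = 286.5 cm^2
Rod-side annular area A_ann = π/4 × (19.1² − 11.2²) = 188.0 cm^2
t_ext = A_cap·L/Q = 2.249 s
t_ret = A_ann·L/Q = 1.475 s
t_cycle = t_ext + t_ret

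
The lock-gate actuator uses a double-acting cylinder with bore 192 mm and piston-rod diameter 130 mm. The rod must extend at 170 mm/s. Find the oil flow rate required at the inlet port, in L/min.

Cap-side area A_cap = π/4 × (192 mm)² = 28950 mm^2
Q = A × v

Q ≈ 295 L/min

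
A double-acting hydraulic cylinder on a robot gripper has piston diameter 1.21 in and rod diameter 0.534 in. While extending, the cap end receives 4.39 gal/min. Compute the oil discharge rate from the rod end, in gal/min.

Q_out ≈ 3.53 gal/min

Cap-side area A_cap = π/4 × (1.21 in)² = 1.150 in^2
Rod-side annular area A_ann = π/4 × (1.21² − 0.534²) = 0.9259 in^2
Piston speed v = Q_in/A_cap; rod-end outflow Q_out = v × A_ann = Q_in × A_ann/A_cap.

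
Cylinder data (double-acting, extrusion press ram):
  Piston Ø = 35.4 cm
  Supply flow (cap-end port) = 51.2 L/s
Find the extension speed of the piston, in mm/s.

v ≈ 520 mm/s

Cap-side area A_cap = π/4 × (35.4 cm)² = 984.2 cm^2
v = Q / A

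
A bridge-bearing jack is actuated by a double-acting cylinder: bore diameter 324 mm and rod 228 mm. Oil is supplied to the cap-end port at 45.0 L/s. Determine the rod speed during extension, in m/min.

Cap-side area A_cap = π/4 × (324 mm)² = 82450 mm^2
v = Q / A

v ≈ 32.7 m/min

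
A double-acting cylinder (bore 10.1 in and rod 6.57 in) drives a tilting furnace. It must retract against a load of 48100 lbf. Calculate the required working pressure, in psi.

Rod-side annular area A_ann = π/4 × (10.1² − 6.57²) = 46.22 in^2
Retraction: pressure acts on the annular area.
P = F / A = 48100 lbf / A

P ≈ 1040 psi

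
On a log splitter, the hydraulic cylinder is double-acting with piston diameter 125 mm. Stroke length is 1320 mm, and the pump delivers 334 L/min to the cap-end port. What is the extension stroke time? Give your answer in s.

Cap-side area A_cap = π/4 × (125 mm)² = 12270 mm^2
Swept volume V = A × L; t = V / Q = A·L / Q

t ≈ 2.91 s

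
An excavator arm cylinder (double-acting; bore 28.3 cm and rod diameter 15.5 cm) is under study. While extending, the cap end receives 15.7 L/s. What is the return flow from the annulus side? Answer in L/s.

Q_out ≈ 11.0 L/s

Cap-side area A_cap = π/4 × (28.3 cm)² = 629.0 cm^2
Rod-side annular area A_ann = π/4 × (28.3² − 15.5²) = 440.3 cm^2
Piston speed v = Q_in/A_cap; rod-end outflow Q_out = v × A_ann = Q_in × A_ann/A_cap.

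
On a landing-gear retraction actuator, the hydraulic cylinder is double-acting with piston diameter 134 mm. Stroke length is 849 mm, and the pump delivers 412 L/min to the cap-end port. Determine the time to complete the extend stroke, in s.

t ≈ 1.74 s

Cap-side area A_cap = π/4 × (134 mm)² = 14100 mm^2
Swept volume V = A × L; t = V / Q = A·L / Q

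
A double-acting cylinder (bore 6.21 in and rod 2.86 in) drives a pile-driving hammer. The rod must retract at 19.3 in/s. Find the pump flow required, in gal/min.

Q ≈ 120 gal/min

Rod-side annular area A_ann = π/4 × (6.21² − 2.86²) = 23.86 in^2
Q = A × v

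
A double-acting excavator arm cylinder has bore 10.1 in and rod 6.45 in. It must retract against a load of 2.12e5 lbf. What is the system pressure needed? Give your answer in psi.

P ≈ 4470 psi

Rod-side annular area A_ann = π/4 × (10.1² − 6.45²) = 47.44 in^2
Retraction: pressure acts on the annular area.
P = F / A = 2.12e5 lbf / A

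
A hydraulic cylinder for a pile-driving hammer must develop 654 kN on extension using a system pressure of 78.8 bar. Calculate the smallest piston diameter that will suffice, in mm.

D ≈ 325 mm

Extension force acts on the full piston face: F = P × (π/4)D².
D = √(4F / (πP)) = √(4 × 654 kN / (π × 78.8 bar))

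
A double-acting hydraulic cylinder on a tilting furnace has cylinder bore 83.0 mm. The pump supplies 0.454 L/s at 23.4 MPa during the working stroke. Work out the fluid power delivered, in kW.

Hydraulic power = P × Q

W ≈ 10.6 kW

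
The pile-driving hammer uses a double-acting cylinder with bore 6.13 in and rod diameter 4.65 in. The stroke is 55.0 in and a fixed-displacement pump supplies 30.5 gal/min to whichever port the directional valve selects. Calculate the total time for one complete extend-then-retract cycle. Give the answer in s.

t ≈ 19.7 s

Cap-side area A_cap = π/4 × (6.13 in)² = 29.51 in^2
Rod-side annular area A_ann = π/4 × (6.13² − 4.65²) = 12.53 in^2
t_ext = A_cap·L/Q = 13.82 s
t_ret = A_ann·L/Q = 5.869 s
t_cycle = t_ext + t_ret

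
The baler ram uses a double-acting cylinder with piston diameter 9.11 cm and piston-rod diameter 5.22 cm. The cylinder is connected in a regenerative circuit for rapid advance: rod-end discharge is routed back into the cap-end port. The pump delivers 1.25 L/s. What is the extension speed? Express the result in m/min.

v ≈ 35.0 m/min

In regeneration the rod-end outflow joins the pump flow into the cap end, so the net volume the pump must supply per unit advance equals the rod cross-section area.
Rod cross-section A_rod = π/4 × (5.22 cm)² = 21.40 cm^2
v = Q_pump / A_rod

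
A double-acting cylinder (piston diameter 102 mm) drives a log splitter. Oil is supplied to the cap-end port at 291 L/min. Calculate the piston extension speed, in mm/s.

v ≈ 594 mm/s

Cap-side area A_cap = π/4 × (102 mm)² = 8171 mm^2
v = Q / A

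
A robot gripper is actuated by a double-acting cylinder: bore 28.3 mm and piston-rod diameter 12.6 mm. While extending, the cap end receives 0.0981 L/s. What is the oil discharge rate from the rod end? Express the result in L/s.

Q_out ≈ 0.0787 L/s

Cap-side area A_cap = π/4 × (28.3 mm)² = 629.0 mm^2
Rod-side annular area A_ann = π/4 × (28.3² − 12.6²) = 504.3 mm^2
Piston speed v = Q_in/A_cap; rod-end outflow Q_out = v × A_ann = Q_in × A_ann/A_cap.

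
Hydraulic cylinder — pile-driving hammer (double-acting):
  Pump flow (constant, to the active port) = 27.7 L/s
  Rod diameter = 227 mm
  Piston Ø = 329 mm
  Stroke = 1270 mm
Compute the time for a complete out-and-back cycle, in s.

Cap-side area A_cap = π/4 × (329 mm)² = 85010 mm^2
Rod-side annular area A_ann = π/4 × (329² − 227²) = 44540 mm^2
t_ext = A_cap·L/Q = 3.898 s
t_ret = A_ann·L/Q = 2.042 s
t_cycle = t_ext + t_ret

t ≈ 5.94 s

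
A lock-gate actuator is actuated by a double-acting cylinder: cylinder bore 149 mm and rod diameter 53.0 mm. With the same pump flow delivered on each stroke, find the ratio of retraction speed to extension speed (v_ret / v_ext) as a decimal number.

v_ret/v_ext ≈ 1.14

Cap-side area A_cap = π/4 × (149 mm)² = 17440 mm^2
Rod-side annular area A_ann = π/4 × (149² − 53.0²) = 15230 mm^2
For equal Q, v ∝ 1/A, so v_ret/v_ext = A_cap/A_ann.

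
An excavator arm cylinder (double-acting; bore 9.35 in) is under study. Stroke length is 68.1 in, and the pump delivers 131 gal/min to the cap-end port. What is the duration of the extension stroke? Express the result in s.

Cap-side area A_cap = π/4 × (9.35 in)² = 68.66 in^2
Swept volume V = A × L; t = V / Q = A·L / Q

t ≈ 9.27 s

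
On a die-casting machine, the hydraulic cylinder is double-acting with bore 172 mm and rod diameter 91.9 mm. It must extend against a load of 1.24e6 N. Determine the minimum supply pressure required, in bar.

P ≈ 534 bar

Cap-side area A_cap = π/4 × (172 mm)² = 23240 mm^2
P = F / A = 1.24e6 N / A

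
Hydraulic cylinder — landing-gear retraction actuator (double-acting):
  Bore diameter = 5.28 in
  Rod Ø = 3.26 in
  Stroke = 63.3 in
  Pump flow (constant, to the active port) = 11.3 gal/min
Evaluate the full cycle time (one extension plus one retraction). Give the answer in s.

Cap-side area A_cap = π/4 × (5.28 in)² = 21.90 in^2
Rod-side annular area A_ann = π/4 × (5.28² − 3.26²) = 13.55 in^2
t_ext = A_cap·L/Q = 31.86 s
t_ret = A_ann·L/Q = 19.71 s
t_cycle = t_ext + t_ret

t ≈ 51.6 s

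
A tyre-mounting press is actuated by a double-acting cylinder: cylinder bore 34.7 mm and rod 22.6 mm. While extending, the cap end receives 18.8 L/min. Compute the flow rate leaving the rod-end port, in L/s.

Q_out ≈ 0.180 L/s

Cap-side area A_cap = π/4 × (34.7 mm)² = 945.7 mm^2
Rod-side annular area A_ann = π/4 × (34.7² − 22.6²) = 544.5 mm^2
Piston speed v = Q_in/A_cap; rod-end outflow Q_out = v × A_ann = Q_in × A_ann/A_cap.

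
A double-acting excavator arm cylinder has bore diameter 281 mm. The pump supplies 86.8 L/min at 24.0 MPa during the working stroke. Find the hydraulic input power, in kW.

Hydraulic power = P × Q

W ≈ 34.7 kW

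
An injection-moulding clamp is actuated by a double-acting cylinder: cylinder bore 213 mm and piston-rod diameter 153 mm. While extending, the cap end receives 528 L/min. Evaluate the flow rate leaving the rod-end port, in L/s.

Q_out ≈ 4.26 L/s

Cap-side area A_cap = π/4 × (213 mm)² = 35630 mm^2
Rod-side annular area A_ann = π/4 × (213² − 153²) = 17250 mm^2
Piston speed v = Q_in/A_cap; rod-end outflow Q_out = v × A_ann = Q_in × A_ann/A_cap.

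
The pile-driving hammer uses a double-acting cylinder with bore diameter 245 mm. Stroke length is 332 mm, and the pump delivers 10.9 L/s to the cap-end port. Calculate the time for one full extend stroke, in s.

t ≈ 1.44 s

Cap-side area A_cap = π/4 × (245 mm)² = 47140 mm^2
Swept volume V = A × L; t = V / Q = A·L / Q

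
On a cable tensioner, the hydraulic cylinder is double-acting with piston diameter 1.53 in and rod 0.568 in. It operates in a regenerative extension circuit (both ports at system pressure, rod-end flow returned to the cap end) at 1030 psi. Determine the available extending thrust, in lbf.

With equal pressure on both faces, forces on the annular region cancel; the net push is pressure × rod cross-section.
Rod cross-section A_rod = π/4 × (0.568 in)² = 0.2534 in^2
F = P × A_rod

F ≈ 261 lbf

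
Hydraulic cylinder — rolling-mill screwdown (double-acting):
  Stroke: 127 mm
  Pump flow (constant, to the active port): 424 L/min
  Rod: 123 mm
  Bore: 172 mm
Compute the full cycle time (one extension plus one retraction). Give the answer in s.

t ≈ 0.622 s

Cap-side area A_cap = π/4 × (172 mm)² = 23240 mm^2
Rod-side annular area A_ann = π/4 × (172² − 123²) = 11350 mm^2
t_ext = A_cap·L/Q = 0.4176 s
t_ret = A_ann·L/Q = 0.2040 s
t_cycle = t_ext + t_ret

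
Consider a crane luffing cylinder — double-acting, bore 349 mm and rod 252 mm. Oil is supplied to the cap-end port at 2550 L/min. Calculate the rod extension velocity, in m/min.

Cap-side area A_cap = π/4 × (349 mm)² = 95660 mm^2
v = Q / A

v ≈ 26.7 m/min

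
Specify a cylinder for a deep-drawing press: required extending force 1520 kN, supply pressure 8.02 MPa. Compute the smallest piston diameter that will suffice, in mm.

Extension force acts on the full piston face: F = P × (π/4)D².
D = √(4F / (πP)) = √(4 × 1520 kN / (π × 8.02 MPa))

D ≈ 491 mm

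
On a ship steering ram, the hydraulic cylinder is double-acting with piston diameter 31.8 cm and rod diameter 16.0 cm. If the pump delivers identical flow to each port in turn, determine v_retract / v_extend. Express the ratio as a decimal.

Cap-side area A_cap = π/4 × (31.8 cm)² = 794.2 cm^2
Rod-side annular area A_ann = π/4 × (31.8² − 16.0²) = 593.2 cm^2
For equal Q, v ∝ 1/A, so v_ret/v_ext = A_cap/A_ann.

v_ret/v_ext ≈ 1.34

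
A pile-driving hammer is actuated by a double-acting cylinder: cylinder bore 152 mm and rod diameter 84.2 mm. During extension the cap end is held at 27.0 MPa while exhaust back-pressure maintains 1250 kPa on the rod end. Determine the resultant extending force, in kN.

Cap-side area A_cap = π/4 × (152 mm)² = 18150 mm^2
Rod-side annular area A_ann = π/4 × (152² − 84.2²) = 12580 mm^2
Net thrust = P_cap·A_cap − P_rod·A_ann = 489.9 kN − 15.72 kN

F ≈ 474 kN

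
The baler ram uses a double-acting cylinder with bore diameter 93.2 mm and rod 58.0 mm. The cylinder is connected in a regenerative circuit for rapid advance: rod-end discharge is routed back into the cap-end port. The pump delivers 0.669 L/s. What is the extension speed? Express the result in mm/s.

In regeneration the rod-end outflow joins the pump flow into the cap end, so the net volume the pump must supply per unit advance equals the rod cross-section area.
Rod cross-section A_rod = π/4 × (58.0 mm)² = 2642 mm^2
v = Q_pump / A_rod

v ≈ 253 mm/s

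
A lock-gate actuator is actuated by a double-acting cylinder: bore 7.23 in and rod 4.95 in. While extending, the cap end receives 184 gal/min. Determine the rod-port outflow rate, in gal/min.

Q_out ≈ 97.8 gal/min

Cap-side area A_cap = π/4 × (7.23 in)² = 41.06 in^2
Rod-side annular area A_ann = π/4 × (7.23² − 4.95²) = 21.81 in^2
Piston speed v = Q_in/A_cap; rod-end outflow Q_out = v × A_ann = Q_in × A_ann/A_cap.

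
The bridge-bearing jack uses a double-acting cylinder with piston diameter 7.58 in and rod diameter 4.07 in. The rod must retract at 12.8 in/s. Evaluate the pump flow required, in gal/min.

Rod-side annular area A_ann = π/4 × (7.58² − 4.07²) = 32.12 in^2
Q = A × v

Q ≈ 107 gal/min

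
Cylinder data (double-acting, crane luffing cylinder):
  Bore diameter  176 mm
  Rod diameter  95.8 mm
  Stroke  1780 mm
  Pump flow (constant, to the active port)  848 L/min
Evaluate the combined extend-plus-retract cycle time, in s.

Cap-side area A_cap = π/4 × (176 mm)² = 24330 mm^2
Rod-side annular area A_ann = π/4 × (176² − 95.8²) = 17120 mm^2
t_ext = A_cap·L/Q = 3.064 s
t_ret = A_ann·L/Q = 2.156 s
t_cycle = t_ext + t_ret

t ≈ 5.22 s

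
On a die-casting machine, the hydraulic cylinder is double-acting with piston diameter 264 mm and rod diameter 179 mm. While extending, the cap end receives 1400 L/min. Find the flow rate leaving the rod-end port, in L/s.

Q_out ≈ 12.6 L/s

Cap-side area A_cap = π/4 × (264 mm)² = 54740 mm^2
Rod-side annular area A_ann = π/4 × (264² − 179²) = 29570 mm^2
Piston speed v = Q_in/A_cap; rod-end outflow Q_out = v × A_ann = Q_in × A_ann/A_cap.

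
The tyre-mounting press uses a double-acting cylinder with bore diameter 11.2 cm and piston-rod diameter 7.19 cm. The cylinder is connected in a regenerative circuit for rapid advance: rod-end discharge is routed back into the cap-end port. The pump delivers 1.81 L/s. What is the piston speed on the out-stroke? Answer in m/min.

In regeneration the rod-end outflow joins the pump flow into the cap end, so the net volume the pump must supply per unit advance equals the rod cross-section area.
Rod cross-section A_rod = π/4 × (7.19 cm)² = 40.60 cm^2
v = Q_pump / A_rod

v ≈ 26.7 m/min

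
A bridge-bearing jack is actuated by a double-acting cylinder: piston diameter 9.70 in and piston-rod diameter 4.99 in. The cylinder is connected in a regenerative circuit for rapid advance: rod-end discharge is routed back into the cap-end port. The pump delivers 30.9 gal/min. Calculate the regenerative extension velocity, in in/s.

In regeneration the rod-end outflow joins the pump flow into the cap end, so the net volume the pump must supply per unit advance equals the rod cross-section area.
Rod cross-section A_rod = π/4 × (4.99 in)² = 19.56 in^2
v = Q_pump / A_rod

v ≈ 6.08 in/s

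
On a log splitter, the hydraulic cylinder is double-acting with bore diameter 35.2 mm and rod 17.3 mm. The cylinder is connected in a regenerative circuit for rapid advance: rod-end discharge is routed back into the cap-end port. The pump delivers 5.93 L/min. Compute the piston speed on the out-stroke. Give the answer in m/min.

v ≈ 25.2 m/min

In regeneration the rod-end outflow joins the pump flow into the cap end, so the net volume the pump must supply per unit advance equals the rod cross-section area.
Rod cross-section A_rod = π/4 × (17.3 mm)² = 235.1 mm^2
v = Q_pump / A_rod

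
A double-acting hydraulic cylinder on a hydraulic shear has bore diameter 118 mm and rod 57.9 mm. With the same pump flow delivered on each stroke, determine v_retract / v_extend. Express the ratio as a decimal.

v_ret/v_ext ≈ 1.32

Cap-side area A_cap = π/4 × (118 mm)² = 10940 mm^2
Rod-side annular area A_ann = π/4 × (118² − 57.9²) = 8303 mm^2
For equal Q, v ∝ 1/A, so v_ret/v_ext = A_cap/A_ann.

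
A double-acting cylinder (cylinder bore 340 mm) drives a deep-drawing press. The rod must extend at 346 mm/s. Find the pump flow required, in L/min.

Cap-side area A_cap = π/4 × (340 mm)² = 90790 mm^2
Q = A × v

Q ≈ 1880 L/min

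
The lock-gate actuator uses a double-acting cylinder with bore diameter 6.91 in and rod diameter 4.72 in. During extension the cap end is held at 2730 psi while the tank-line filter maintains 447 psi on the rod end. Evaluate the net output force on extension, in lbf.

Cap-side area A_cap = π/4 × (6.91 in)² = 37.50 in^2
Rod-side annular area A_ann = π/4 × (6.91² − 4.72²) = 20.00 in^2
Net thrust = P_cap·A_cap − P_rod·A_ann = 1.024e5 lbf − 8942 lbf

F ≈ 93400 lbf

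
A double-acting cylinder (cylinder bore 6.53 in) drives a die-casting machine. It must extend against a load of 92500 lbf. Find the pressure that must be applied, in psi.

P ≈ 2760 psi

Cap-side area A_cap = π/4 × (6.53 in)² = 33.49 in^2
P = F / A = 92500 lbf / A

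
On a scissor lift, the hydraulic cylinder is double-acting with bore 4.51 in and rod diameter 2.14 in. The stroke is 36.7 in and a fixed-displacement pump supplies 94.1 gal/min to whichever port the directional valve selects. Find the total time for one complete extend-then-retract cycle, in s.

t ≈ 2.87 s

Cap-side area A_cap = π/4 × (4.51 in)² = 15.98 in^2
Rod-side annular area A_ann = π/4 × (4.51² − 2.14²) = 12.38 in^2
t_ext = A_cap·L/Q = 1.618 s
t_ret = A_ann·L/Q = 1.254 s
t_cycle = t_ext + t_ret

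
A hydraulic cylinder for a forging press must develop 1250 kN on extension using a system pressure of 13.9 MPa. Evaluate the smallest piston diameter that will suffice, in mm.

D ≈ 338 mm

Extension force acts on the full piston face: F = P × (π/4)D².
D = √(4F / (πP)) = √(4 × 1250 kN / (π × 13.9 MPa))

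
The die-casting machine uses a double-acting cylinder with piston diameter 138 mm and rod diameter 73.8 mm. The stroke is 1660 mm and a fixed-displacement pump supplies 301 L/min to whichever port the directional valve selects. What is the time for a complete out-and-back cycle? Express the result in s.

t ≈ 8.48 s

Cap-side area A_cap = π/4 × (138 mm)² = 14960 mm^2
Rod-side annular area A_ann = π/4 × (138² − 73.8²) = 10680 mm^2
t_ext = A_cap·L/Q = 4.949 s
t_ret = A_ann·L/Q = 3.534 s
t_cycle = t_ext + t_ret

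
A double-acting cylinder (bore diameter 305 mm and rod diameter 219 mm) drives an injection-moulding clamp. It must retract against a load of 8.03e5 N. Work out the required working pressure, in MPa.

P ≈ 22.7 MPa

Rod-side annular area A_ann = π/4 × (305² − 219²) = 35390 mm^2
Retraction: pressure acts on the annular area.
P = F / A = 8.03e5 N / A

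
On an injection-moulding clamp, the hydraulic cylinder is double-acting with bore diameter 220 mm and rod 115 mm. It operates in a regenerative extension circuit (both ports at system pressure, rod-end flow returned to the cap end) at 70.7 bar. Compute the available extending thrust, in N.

With equal pressure on both faces, forces on the annular region cancel; the net push is pressure × rod cross-section.
Rod cross-section A_rod = π/4 × (115 mm)² = 10390 mm^2
F = P × A_rod

F ≈ 73400 N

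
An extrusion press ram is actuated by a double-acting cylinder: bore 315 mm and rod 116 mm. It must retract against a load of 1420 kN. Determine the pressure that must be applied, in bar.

P ≈ 211 bar

Rod-side annular area A_ann = π/4 × (315² − 116²) = 67360 mm^2
Retraction: pressure acts on the annular area.
P = F / A = 1420 kN / A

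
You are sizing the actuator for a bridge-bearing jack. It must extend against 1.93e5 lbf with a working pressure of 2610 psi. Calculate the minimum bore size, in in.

D ≈ 9.70 in

Extension force acts on the full piston face: F = P × (π/4)D².
D = √(4F / (πP)) = √(4 × 1.93e5 lbf / (π × 2610 psi))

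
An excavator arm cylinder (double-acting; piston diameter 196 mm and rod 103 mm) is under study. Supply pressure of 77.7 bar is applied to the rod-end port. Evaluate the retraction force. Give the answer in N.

Rod-side annular area A_ann = π/4 × (196² − 103²) = 21840 mm^2
On retraction the pressure acts on the annular area (bore minus rod).
F = P × A_ann

F ≈ 1.70e5 N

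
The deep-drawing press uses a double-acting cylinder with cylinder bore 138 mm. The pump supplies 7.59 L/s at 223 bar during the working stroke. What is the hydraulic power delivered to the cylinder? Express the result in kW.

W ≈ 169 kW

Hydraulic power = P × Q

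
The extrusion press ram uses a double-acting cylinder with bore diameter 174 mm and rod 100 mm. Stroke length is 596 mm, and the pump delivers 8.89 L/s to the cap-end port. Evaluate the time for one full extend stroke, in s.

Cap-side area A_cap = π/4 × (174 mm)² = 23780 mm^2
Swept volume V = A × L; t = V / Q = A·L / Q

t ≈ 1.59 s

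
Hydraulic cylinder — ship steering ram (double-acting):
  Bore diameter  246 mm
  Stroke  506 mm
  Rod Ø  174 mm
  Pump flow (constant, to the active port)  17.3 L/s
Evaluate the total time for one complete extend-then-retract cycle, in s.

t ≈ 2.08 s

Cap-side area A_cap = π/4 × (246 mm)² = 47530 mm^2
Rod-side annular area A_ann = π/4 × (246² − 174²) = 23750 mm^2
t_ext = A_cap·L/Q = 1.390 s
t_ret = A_ann·L/Q = 0.6947 s
t_cycle = t_ext + t_ret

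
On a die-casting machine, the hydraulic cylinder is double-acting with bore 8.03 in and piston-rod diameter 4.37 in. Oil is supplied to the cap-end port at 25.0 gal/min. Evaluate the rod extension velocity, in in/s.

v ≈ 1.90 in/s

Cap-side area A_cap = π/4 × (8.03 in)² = 50.64 in^2
v = Q / A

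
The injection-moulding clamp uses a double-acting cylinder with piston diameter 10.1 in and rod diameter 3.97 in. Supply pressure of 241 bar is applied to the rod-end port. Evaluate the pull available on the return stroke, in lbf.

F ≈ 2.37e5 lbf

Rod-side annular area A_ann = π/4 × (10.1² − 3.97²) = 67.74 in^2
On retraction the pressure acts on the annular area (bore minus rod).
F = P × A_ann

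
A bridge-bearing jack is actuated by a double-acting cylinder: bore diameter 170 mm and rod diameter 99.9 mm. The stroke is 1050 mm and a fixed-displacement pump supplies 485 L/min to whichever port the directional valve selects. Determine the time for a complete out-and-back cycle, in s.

Cap-side area A_cap = π/4 × (170 mm)² = 22700 mm^2
Rod-side annular area A_ann = π/4 × (170² − 99.9²) = 14860 mm^2
t_ext = A_cap·L/Q = 2.948 s
t_ret = A_ann·L/Q = 1.930 s
t_cycle = t_ext + t_ret

t ≈ 4.88 s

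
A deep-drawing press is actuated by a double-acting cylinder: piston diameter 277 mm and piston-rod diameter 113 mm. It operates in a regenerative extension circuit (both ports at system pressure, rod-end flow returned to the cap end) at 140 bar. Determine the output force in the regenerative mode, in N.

F ≈ 1.40e5 N

With equal pressure on both faces, forces on the annular region cancel; the net push is pressure × rod cross-section.
Rod cross-section A_rod = π/4 × (113 mm)² = 10030 mm^2
F = P × A_rod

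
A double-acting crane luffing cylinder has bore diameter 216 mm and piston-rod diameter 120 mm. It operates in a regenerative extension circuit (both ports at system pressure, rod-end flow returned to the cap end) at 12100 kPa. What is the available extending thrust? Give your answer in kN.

With equal pressure on both faces, forces on the annular region cancel; the net push is pressure × rod cross-section.
Rod cross-section A_rod = π/4 × (120 mm)² = 11310 mm^2
F = P × A_rod

F ≈ 137 kN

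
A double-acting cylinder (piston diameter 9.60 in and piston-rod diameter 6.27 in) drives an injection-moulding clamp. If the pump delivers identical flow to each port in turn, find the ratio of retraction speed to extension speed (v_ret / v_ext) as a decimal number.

v_ret/v_ext ≈ 1.74

Cap-side area A_cap = π/4 × (9.60 in)² = 72.38 in^2
Rod-side annular area A_ann = π/4 × (9.60² − 6.27²) = 41.51 in^2
For equal Q, v ∝ 1/A, so v_ret/v_ext = A_cap/A_ann.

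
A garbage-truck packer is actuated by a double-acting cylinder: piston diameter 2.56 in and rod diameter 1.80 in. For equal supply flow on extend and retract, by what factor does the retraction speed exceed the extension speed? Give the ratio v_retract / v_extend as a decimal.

Cap-side area A_cap = π/4 × (2.56 in)² = 5.147 in^2
Rod-side annular area A_ann = π/4 × (2.56² − 1.80²) = 2.602 in^2
For equal Q, v ∝ 1/A, so v_ret/v_ext = A_cap/A_ann.

v_ret/v_ext ≈ 1.98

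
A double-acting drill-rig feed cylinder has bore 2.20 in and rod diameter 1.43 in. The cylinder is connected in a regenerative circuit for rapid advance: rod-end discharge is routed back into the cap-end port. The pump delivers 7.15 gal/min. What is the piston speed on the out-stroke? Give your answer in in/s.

In regeneration the rod-end outflow joins the pump flow into the cap end, so the net volume the pump must supply per unit advance equals the rod cross-section area.
Rod cross-section A_rod = π/4 × (1.43 in)² = 1.606 in^2
v = Q_pump / A_rod

v ≈ 17.1 in/s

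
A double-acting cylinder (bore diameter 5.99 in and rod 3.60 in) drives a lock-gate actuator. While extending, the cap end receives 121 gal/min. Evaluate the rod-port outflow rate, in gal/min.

Cap-side area A_cap = π/4 × (5.99 in)² = 28.18 in^2
Rod-side annular area A_ann = π/4 × (5.99² − 3.60²) = 18.00 in^2
Piston speed v = Q_in/A_cap; rod-end outflow Q_out = v × A_ann = Q_in × A_ann/A_cap.

Q_out ≈ 77.3 gal/min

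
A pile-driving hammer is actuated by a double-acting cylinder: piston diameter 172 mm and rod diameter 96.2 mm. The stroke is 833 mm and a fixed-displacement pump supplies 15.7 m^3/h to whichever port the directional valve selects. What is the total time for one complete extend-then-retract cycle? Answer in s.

t ≈ 7.49 s

Cap-side area A_cap = π/4 × (172 mm)² = 23240 mm^2
Rod-side annular area A_ann = π/4 × (172² − 96.2²) = 15970 mm^2
t_ext = A_cap·L/Q = 4.438 s
t_ret = A_ann·L/Q = 3.050 s
t_cycle = t_ext + t_ret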